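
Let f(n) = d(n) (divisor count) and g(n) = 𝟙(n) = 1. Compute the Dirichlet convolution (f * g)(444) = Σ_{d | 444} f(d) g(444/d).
(d * 𝟙)(444) = 54

Divisors of 444: [1, 2, 3, 4, 6, 12, 37, 74, 111, 148, 222, 444]. For each d | 444:
  d = 1: d(1) · 𝟙(444/1) = 1 · 1 = 1
  d = 2: d(2) · 𝟙(444/2) = 2 · 1 = 2
  d = 3: d(3) · 𝟙(444/3) = 2 · 1 = 2
  d = 4: d(4) · 𝟙(444/4) = 3 · 1 = 3
  d = 6: d(6) · 𝟙(444/6) = 4 · 1 = 4
  d = 12: d(12) · 𝟙(444/12) = 6 · 1 = 6
  d = 37: d(37) · 𝟙(444/37) = 2 · 1 = 2
  d = 74: d(74) · 𝟙(444/74) = 4 · 1 = 4
  d = 111: d(111) · 𝟙(444/111) = 4 · 1 = 4
  d = 148: d(148) · 𝟙(444/148) = 6 · 1 = 6
  d = 222: d(222) · 𝟙(444/222) = 8 · 1 = 8
  d = 444: d(444) · 𝟙(444/444) = 12 · 1 = 12
Summing: (d * 𝟙)(444) = 1 + 2 + 2 + 3 + 4 + 6 + 2 + 4 + 4 + 6 + 8 + 12 = 54.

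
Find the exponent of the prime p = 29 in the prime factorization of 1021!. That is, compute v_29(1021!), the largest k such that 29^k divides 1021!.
v_29(1021!) = 36

Legendre's formula: v_p(n!) = Σ_{k ≥ 1} ⌊n / p^k⌋. For p = 29, n = 1021, the terms are:
  ⌊1021/29^1⌋ = ⌊1021/29⌋ = 35
  ⌊1021/29^2⌋ = ⌊1021/841⌋ = 1
(the next term ⌊1021/29^3⌋ = 0, terminating the sum). Summing: v_29(1021!) = 35 + 1 = 36.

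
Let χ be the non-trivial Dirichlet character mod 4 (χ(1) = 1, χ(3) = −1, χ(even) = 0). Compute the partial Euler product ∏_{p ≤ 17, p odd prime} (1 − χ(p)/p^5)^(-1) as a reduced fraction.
∏ = 995046576444811700184375/998883930440647295664128

The odd primes p ≤ 17 are [3, 5, 7, 11, 13, 17]. For each, χ(p) = 1 if p ≡ 1 mod 4, χ(p) = −1 if p ≡ 3 mod 4. Taking (1 − χ(p)/p^5)^(-1) = p^5/(p^5 − χ(p)): (1 − (-1)/3^5)^(-1) · (1 − (1)/5^5)^(-1) · (1 − (-1)/7^5)^(-1) · (1 − (-1)/11^5)^(-1) · (1 − (1)/13^5)^(-1) · (1 − (1)/17^5)^(-1) = 995046576444811700184375/998883930440647295664128.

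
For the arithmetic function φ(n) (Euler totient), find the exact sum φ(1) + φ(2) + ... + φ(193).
Σ_{n ≤ 193} φ(n) = 11422

Compute φ(n) for each 1 ≤ n ≤ 193: φ(1) = 1, φ(2) = 1, φ(3) = 2, φ(4) = 2, φ(5) = 4, φ(6) = 2, φ(7) = 6, φ(8) = 4, φ(9) = 6, φ(10) = 4, φ(11) = 10, φ(12) = 4, φ(13) = 12, φ(14) = 6, φ(15) = 8, φ(16) = 8, φ(17) = 16, φ(18) = 6, φ(19) = 18, φ(20) = 8, φ(21) = 12, φ(22) = 10, φ(23) = 22, φ(24) = 8, φ(25) = 20, φ(26) = 12, φ(27) = 18, φ(28) = 12, φ(29) = 28, φ(30) = 8, φ(31) = 30, φ(32) = 16, φ(33) = 20, φ(34) = 16, φ(35) = 24, φ(36) = 12, φ(37) = 36, φ(38) = 18, φ(39) = 24, φ(40) = 16, φ(41) = 40, φ(42) = 12, φ(43) = 42, φ(44) = 20, φ(45) = 24, φ(46) = 22, φ(47) = 46, φ(48) = 16, φ(49) = 42, φ(50) = 20, φ(51) = 32, φ(52) = 24, φ(53) = 52, φ(54) = 18, φ(55) = 40, φ(56) = 24, φ(57) = 36, φ(58) = 28, φ(59) = 58, φ(60) = 16, φ(61) = 60, φ(62) = 30, φ(63) = 36, φ(64) = 32, φ(65) = 48, φ(66) = 20, φ(67) = 66, φ(68) = 32, φ(69) = 44, φ(70) = 24, φ(71) = 70, φ(72) = 24, φ(73) = 72, φ(74) = 36, φ(75) = 40, φ(76) = 36, φ(77) = 60, φ(78) = 24, φ(79) = 78, φ(80) = 32, φ(81) = 54, φ(82) = 40, φ(83) = 82, φ(84) = 24, φ(85) = 64, φ(86) = 42, φ(87) = 56, φ(88) = 40, φ(89) = 88, φ(90) = 24, φ(91) = 72, φ(92) = 44, φ(93) = 60, φ(94) = 46, φ(95) = 72, φ(96) = 32, φ(97) = 96, φ(98) = 42, φ(99) = 60, φ(100) = 40, φ(101) = 100, φ(102) = 32, φ(103) = 102, φ(104) = 48, φ(105) = 48, φ(106) = 52, φ(107) = 106, φ(108) = 36, φ(109) = 108, φ(110) = 40, φ(111) = 72, φ(112) = 48, φ(113) = 112, φ(114) = 36, φ(115) = 88, φ(116) = 56, φ(117) = 72, φ(118) = 58, φ(119) = 96, φ(120) = 32, φ(121) = 110, φ(122) = 60, φ(123) = 80, φ(124) = 60, φ(125) = 100, φ(126) = 36, φ(127) = 126, φ(128) = 64, φ(129) = 84, φ(130) = 48, φ(131) = 130, φ(132) = 40, φ(133) = 108, φ(134) = 66, φ(135) = 72, φ(136) = 64, φ(137) = 136, φ(138) = 44, φ(139) = 138, φ(140) = 48, φ(141) = 92, φ(142) = 70, φ(143) = 120, φ(144) = 48, φ(145) = 112, φ(146) = 72, φ(147) = 84, φ(148) = 72, φ(149) = 148, φ(150) = 40, φ(151) = 150, φ(152) = 72, φ(153) = 96, φ(154) = 60, φ(155) = 120, φ(156) = 48, φ(157) = 156, φ(158) = 78, φ(159) = 104, φ(160) = 64, φ(161) = 132, φ(162) = 54, φ(163) = 162, φ(164) = 80, φ(165) = 80, φ(166) = 82, φ(167) = 166, φ(168) = 48, φ(169) = 156, φ(170) = 64, φ(171) = 108, φ(172) = 84, φ(173) = 172, φ(174) = 56, φ(175) = 120, φ(176) = 80, φ(177) = 116, φ(178) = 88, φ(179) = 178, φ(180) = 48, φ(181) = 180, φ(182) = 72, φ(183) = 120, φ(184) = 88, φ(185) = 144, φ(186) = 60, φ(187) = 160, φ(188) = 92, φ(189) = 108, φ(190) = 72, φ(191) = 190, φ(192) = 64, φ(193) = 192. Summing all 193 values: 11422. (Average order: Σ_{n ≤ x} φ(n) ~ (3/π²) x². For x = 193, (3/π²)·193² ≈ 11322.34.)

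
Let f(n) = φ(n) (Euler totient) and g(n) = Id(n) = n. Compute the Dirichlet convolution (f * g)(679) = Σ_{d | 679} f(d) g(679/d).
(φ * Id)(679) = 2509

Divisors of 679: [1, 7, 97, 679]. For each d | 679:
  d = 1: φ(1) · Id(679/1) = 1 · 679 = 679
  d = 7: φ(7) · Id(679/7) = 6 · 97 = 582
  d = 97: φ(97) · Id(679/97) = 96 · 7 = 672
  d = 679: φ(679) · Id(679/679) = 576 · 1 = 576
Summing: (φ * Id)(679) = 679 + 582 + 672 + 576 = 2509.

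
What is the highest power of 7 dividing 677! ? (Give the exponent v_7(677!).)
v_7(677!) = 110

Legendre's formula: v_p(n!) = Σ_{k ≥ 1} ⌊n / p^k⌋. For p = 7, n = 677, the terms are:
  ⌊677/7^1⌋ = ⌊677/7⌋ = 96
  ⌊677/7^2⌋ = ⌊677/49⌋ = 13
  ⌊677/7^3⌋ = ⌊677/343⌋ = 1
(the next term ⌊677/7^4⌋ = 0, terminating the sum). Summing: v_7(677!) = 96 + 13 + 1 = 110.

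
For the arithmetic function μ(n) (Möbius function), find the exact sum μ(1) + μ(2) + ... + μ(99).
Σ_{n ≤ 99} μ(n) = 1

Compute μ(n) for each 1 ≤ n ≤ 99: μ(1) = 1, μ(2) = -1, μ(3) = -1, μ(4) = 0, μ(5) = -1, μ(6) = 1, μ(7) = -1, μ(8) = 0, μ(9) = 0, μ(10) = 1, μ(11) = -1, μ(12) = 0, μ(13) = -1, μ(14) = 1, μ(15) = 1, μ(16) = 0, μ(17) = -1, μ(18) = 0, μ(19) = -1, μ(20) = 0, μ(21) = 1, μ(22) = 1, μ(23) = -1, μ(24) = 0, μ(25) = 0, μ(26) = 1, μ(27) = 0, μ(28) = 0, μ(29) = -1, μ(30) = -1, μ(31) = -1, μ(32) = 0, μ(33) = 1, μ(34) = 1, μ(35) = 1, μ(36) = 0, μ(37) = -1, μ(38) = 1, μ(39) = 1, μ(40) = 0, μ(41) = -1, μ(42) = -1, μ(43) = -1, μ(44) = 0, μ(45) = 0, μ(46) = 1, μ(47) = -1, μ(48) = 0, μ(49) = 0, μ(50) = 0, μ(51) = 1, μ(52) = 0, μ(53) = -1, μ(54) = 0, μ(55) = 1, μ(56) = 0, μ(57) = 1, μ(58) = 1, μ(59) = -1, μ(60) = 0, μ(61) = -1, μ(62) = 1, μ(63) = 0, μ(64) = 0, μ(65) = 1, μ(66) = -1, μ(67) = -1, μ(68) = 0, μ(69) = 1, μ(70) = -1, μ(71) = -1, μ(72) = 0, μ(73) = -1, μ(74) = 1, μ(75) = 0, μ(76) = 0, μ(77) = 1, μ(78) = -1, μ(79) = -1, μ(80) = 0, μ(81) = 0, μ(82) = 1, μ(83) = -1, μ(84) = 0, μ(85) = 1, μ(86) = 1, μ(87) = 1, μ(88) = 0, μ(89) = -1, μ(90) = 0, μ(91) = 1, μ(92) = 0, μ(93) = 1, μ(94) = 1, μ(95) = 1, μ(96) = 0, μ(97) = -1, μ(98) = 0, μ(99) = 0. Summing all 99 values: 1. (Mertens function M(x) = Σ_{n ≤ x} μ(n); on average M(x) should be small (PNT ⟺ M(x) = o(x)).)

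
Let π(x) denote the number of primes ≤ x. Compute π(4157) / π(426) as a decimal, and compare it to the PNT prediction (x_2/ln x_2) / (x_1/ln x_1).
π(4157)/π(426) = 572/82 ≈ 6.9756;  PNT prediction ≈ 7.0903.

π(426) = 82 and π(4157) = 572, so π(4157)/π(426) ≈ 6.9756. The PNT-predicted ratio is (4157/ln(4157)) / (426/ln(426)) ≈ 7.0903. The two agree to within a few percent, as expected.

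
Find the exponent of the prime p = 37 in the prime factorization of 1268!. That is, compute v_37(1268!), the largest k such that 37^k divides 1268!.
v_37(1268!) = 34

Legendre's formula: v_p(n!) = Σ_{k ≥ 1} ⌊n / p^k⌋. For p = 37, n = 1268, the terms are:
  ⌊1268/37^1⌋ = ⌊1268/37⌋ = 34
(the next term ⌊1268/37^2⌋ = 0, terminating the sum). Summing: v_37(1268!) = 34 = 34.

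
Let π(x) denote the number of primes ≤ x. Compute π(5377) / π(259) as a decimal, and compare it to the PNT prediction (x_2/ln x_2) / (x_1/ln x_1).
π(5377)/π(259) = 708/55 ≈ 12.8727;  PNT prediction ≈ 13.4301.

π(259) = 55 and π(5377) = 708, so π(5377)/π(259) ≈ 12.8727. The PNT-predicted ratio is (5377/ln(5377)) / (259/ln(259)) ≈ 13.4301. The two agree to within a few percent, as expected.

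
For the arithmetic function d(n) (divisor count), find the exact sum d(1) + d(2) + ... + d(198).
Σ_{n ≤ 198} d(n) = 1084

Compute d(n) for each 1 ≤ n ≤ 198: d(1) = 1, d(2) = 2, d(3) = 2, d(4) = 3, d(5) = 2, d(6) = 4, d(7) = 2, d(8) = 4, d(9) = 3, d(10) = 4, d(11) = 2, d(12) = 6, d(13) = 2, d(14) = 4, d(15) = 4, d(16) = 5, d(17) = 2, d(18) = 6, d(19) = 2, d(20) = 6, d(21) = 4, d(22) = 4, d(23) = 2, d(24) = 8, d(25) = 3, d(26) = 4, d(27) = 4, d(28) = 6, d(29) = 2, d(30) = 8, d(31) = 2, d(32) = 6, d(33) = 4, d(34) = 4, d(35) = 4, d(36) = 9, d(37) = 2, d(38) = 4, d(39) = 4, d(40) = 8, d(41) = 2, d(42) = 8, d(43) = 2, d(44) = 6, d(45) = 6, d(46) = 4, d(47) = 2, d(48) = 10, d(49) = 3, d(50) = 6, d(51) = 4, d(52) = 6, d(53) = 2, d(54) = 8, d(55) = 4, d(56) = 8, d(57) = 4, d(58) = 4, d(59) = 2, d(60) = 12, d(61) = 2, d(62) = 4, d(63) = 6, d(64) = 7, d(65) = 4, d(66) = 8, d(67) = 2, d(68) = 6, d(69) = 4, d(70) = 8, d(71) = 2, d(72) = 12, d(73) = 2, d(74) = 4, d(75) = 6, d(76) = 6, d(77) = 4, d(78) = 8, d(79) = 2, d(80) = 10, d(81) = 5, d(82) = 4, d(83) = 2, d(84) = 12, d(85) = 4, d(86) = 4, d(87) = 4, d(88) = 8, d(89) = 2, d(90) = 12, d(91) = 4, d(92) = 6, d(93) = 4, d(94) = 4, d(95) = 4, d(96) = 12, d(97) = 2, d(98) = 6, d(99) = 6, d(100) = 9, d(101) = 2, d(102) = 8, d(103) = 2, d(104) = 8, d(105) = 8, d(106) = 4, d(107) = 2, d(108) = 12, d(109) = 2, d(110) = 8, d(111) = 4, d(112) = 10, d(113) = 2, d(114) = 8, d(115) = 4, d(116) = 6, d(117) = 6, d(118) = 4, d(119) = 4, d(120) = 16, d(121) = 3, d(122) = 4, d(123) = 4, d(124) = 6, d(125) = 4, d(126) = 12, d(127) = 2, d(128) = 8, d(129) = 4, d(130) = 8, d(131) = 2, d(132) = 12, d(133) = 4, d(134) = 4, d(135) = 8, d(136) = 8, d(137) = 2, d(138) = 8, d(139) = 2, d(140) = 12, d(141) = 4, d(142) = 4, d(143) = 4, d(144) = 15, d(145) = 4, d(146) = 4, d(147) = 6, d(148) = 6, d(149) = 2, d(150) = 12, d(151) = 2, d(152) = 8, d(153) = 6, d(154) = 8, d(155) = 4, d(156) = 12, d(157) = 2, d(158) = 4, d(159) = 4, d(160) = 12, d(161) = 4, d(162) = 10, d(163) = 2, d(164) = 6, d(165) = 8, d(166) = 4, d(167) = 2, d(168) = 16, d(169) = 3, d(170) = 8, d(171) = 6, d(172) = 6, d(173) = 2, d(174) = 8, d(175) = 6, d(176) = 10, d(177) = 4, d(178) = 4, d(179) = 2, d(180) = 18, d(181) = 2, d(182) = 8, d(183) = 4, d(184) = 8, d(185) = 4, d(186) = 8, d(187) = 4, d(188) = 6, d(189) = 8, d(190) = 8, d(191) = 2, d(192) = 14, d(193) = 2, d(194) = 4, d(195) = 8, d(196) = 9, d(197) = 2, d(198) = 12. Summing all 198 values: 1084. (Dirichlet's divisor formula: Σ_{n ≤ x} d(n) = x ln(x) + (2γ − 1) x + O(√x). For x = 198, the asymptotic estimate is ≈ 1077.65.)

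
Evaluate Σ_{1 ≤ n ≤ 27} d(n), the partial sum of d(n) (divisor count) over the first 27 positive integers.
Σ_{n ≤ 27} d(n) = 95

Compute d(n) for each 1 ≤ n ≤ 27: d(1) = 1, d(2) = 2, d(3) = 2, d(4) = 3, d(5) = 2, d(6) = 4, d(7) = 2, d(8) = 4, d(9) = 3, d(10) = 4, d(11) = 2, d(12) = 6, d(13) = 2, d(14) = 4, d(15) = 4, d(16) = 5, d(17) = 2, d(18) = 6, d(19) = 2, d(20) = 6, d(21) = 4, d(22) = 4, d(23) = 2, d(24) = 8, d(25) = 3, d(26) = 4, d(27) = 4. Summing all 27 values: 95. (Dirichlet's divisor formula: Σ_{n ≤ x} d(n) = x ln(x) + (2γ − 1) x + O(√x). For x = 27, the asymptotic estimate is ≈ 93.16.)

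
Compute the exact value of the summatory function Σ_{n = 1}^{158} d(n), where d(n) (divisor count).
Σ_{n ≤ 158} d(n) = 826

Compute d(n) for each 1 ≤ n ≤ 158: d(1) = 1, d(2) = 2, d(3) = 2, d(4) = 3, d(5) = 2, d(6) = 4, d(7) = 2, d(8) = 4, d(9) = 3, d(10) = 4, d(11) = 2, d(12) = 6, d(13) = 2, d(14) = 4, d(15) = 4, d(16) = 5, d(17) = 2, d(18) = 6, d(19) = 2, d(20) = 6, d(21) = 4, d(22) = 4, d(23) = 2, d(24) = 8, d(25) = 3, d(26) = 4, d(27) = 4, d(28) = 6, d(29) = 2, d(30) = 8, d(31) = 2, d(32) = 6, d(33) = 4, d(34) = 4, d(35) = 4, d(36) = 9, d(37) = 2, d(38) = 4, d(39) = 4, d(40) = 8, d(41) = 2, d(42) = 8, d(43) = 2, d(44) = 6, d(45) = 6, d(46) = 4, d(47) = 2, d(48) = 10, d(49) = 3, d(50) = 6, d(51) = 4, d(52) = 6, d(53) = 2, d(54) = 8, d(55) = 4, d(56) = 8, d(57) = 4, d(58) = 4, d(59) = 2, d(60) = 12, d(61) = 2, d(62) = 4, d(63) = 6, d(64) = 7, d(65) = 4, d(66) = 8, d(67) = 2, d(68) = 6, d(69) = 4, d(70) = 8, d(71) = 2, d(72) = 12, d(73) = 2, d(74) = 4, d(75) = 6, d(76) = 6, d(77) = 4, d(78) = 8, d(79) = 2, d(80) = 10, d(81) = 5, d(82) = 4, d(83) = 2, d(84) = 12, d(85) = 4, d(86) = 4, d(87) = 4, d(88) = 8, d(89) = 2, d(90) = 12, d(91) = 4, d(92) = 6, d(93) = 4, d(94) = 4, d(95) = 4, d(96) = 12, d(97) = 2, d(98) = 6, d(99) = 6, d(100) = 9, d(101) = 2, d(102) = 8, d(103) = 2, d(104) = 8, d(105) = 8, d(106) = 4, d(107) = 2, d(108) = 12, d(109) = 2, d(110) = 8, d(111) = 4, d(112) = 10, d(113) = 2, d(114) = 8, d(115) = 4, d(116) = 6, d(117) = 6, d(118) = 4, d(119) = 4, d(120) = 16, d(121) = 3, d(122) = 4, d(123) = 4, d(124) = 6, d(125) = 4, d(126) = 12, d(127) = 2, d(128) = 8, d(129) = 4, d(130) = 8, d(131) = 2, d(132) = 12, d(133) = 4, d(134) = 4, d(135) = 8, d(136) = 8, d(137) = 2, d(138) = 8, d(139) = 2, d(140) = 12, d(141) = 4, d(142) = 4, d(143) = 4, d(144) = 15, d(145) = 4, d(146) = 4, d(147) = 6, d(148) = 6, d(149) = 2, d(150) = 12, d(151) = 2, d(152) = 8, d(153) = 6, d(154) = 8, d(155) = 4, d(156) = 12, d(157) = 2, d(158) = 4. Summing all 158 values: 826. (Dirichlet's divisor formula: Σ_{n ≤ x} d(n) = x ln(x) + (2γ − 1) x + O(√x). For x = 158, the asymptotic estimate is ≈ 824.29.)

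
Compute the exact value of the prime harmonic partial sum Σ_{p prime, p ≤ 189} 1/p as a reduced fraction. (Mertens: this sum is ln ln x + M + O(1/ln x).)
Σ 1/p = 10408867916382550633331528920459565913027063402071390584941986323453055203/5397346292805549782720214077673687806275517530364350655459511599582614290

π(189) = 42, so the primes ≤ 189 are [2, 3, 5, 7, 11, 13, 17, 19, 23, 29, 31, 37, 41, 43, 47, 53, 59, 61, 67, 71, 73, 79, 83, 89, 97, 101, 103, 107, 109, 113, 127, 131, 137, 139, 149, 151, 157, 163, 167, 173, 179, 181]. Summing 1/p over these primes: 10408867916382550633331528920459565913027063402071390584941986323453055203/5397346292805549782720214077673687806275517530364350655459511599582614290 ≈ 1.9285. Mertens estimate ln ln(189) + 0.2615 ≈ 1.9182.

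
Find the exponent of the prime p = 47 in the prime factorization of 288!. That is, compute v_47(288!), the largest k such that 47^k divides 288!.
v_47(288!) = 6

Legendre's formula: v_p(n!) = Σ_{k ≥ 1} ⌊n / p^k⌋. For p = 47, n = 288, the terms are:
  ⌊288/47^1⌋ = ⌊288/47⌋ = 6
(the next term ⌊288/47^2⌋ = 0, terminating the sum). Summing: v_47(288!) = 6 = 6.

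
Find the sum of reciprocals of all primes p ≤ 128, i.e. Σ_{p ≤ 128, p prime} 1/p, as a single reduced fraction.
Σ 1/p = 7457575819106455685806801283735357697478405891621/4014476939333036189094441199026045136645885247730

π(128) = 31, so the primes ≤ 128 are [2, 3, 5, 7, 11, 13, 17, 19, 23, 29, 31, 37, 41, 43, 47, 53, 59, 61, 67, 71, 73, 79, 83, 89, 97, 101, 103, 107, 109, 113, 127]. Summing 1/p over these primes: 7457575819106455685806801283735357697478405891621/4014476939333036189094441199026045136645885247730 ≈ 1.8577. Mertens estimate ln ln(128) + 0.2615 ≈ 1.8409.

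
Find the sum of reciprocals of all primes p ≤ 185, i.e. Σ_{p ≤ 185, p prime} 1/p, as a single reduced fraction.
Σ 1/p = 10408867916382550633331528920459565913027063402071390584941986323453055203/5397346292805549782720214077673687806275517530364350655459511599582614290

π(185) = 42, so the primes ≤ 185 are [2, 3, 5, 7, 11, 13, 17, 19, 23, 29, 31, 37, 41, 43, 47, 53, 59, 61, 67, 71, 73, 79, 83, 89, 97, 101, 103, 107, 109, 113, 127, 131, 137, 139, 149, 151, 157, 163, 167, 173, 179, 181]. Summing 1/p over these primes: 10408867916382550633331528920459565913027063402071390584941986323453055203/5397346292805549782720214077673687806275517530364350655459511599582614290 ≈ 1.9285. Mertens estimate ln ln(185) + 0.2615 ≈ 1.9141.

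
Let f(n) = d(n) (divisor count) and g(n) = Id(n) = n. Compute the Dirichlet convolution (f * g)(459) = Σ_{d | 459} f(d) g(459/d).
(d * Id)(459) = 1102

Divisors of 459: [1, 3, 9, 17, 27, 51, 153, 459]. For each d | 459:
  d = 1: d(1) · Id(459/1) = 1 · 459 = 459
  d = 3: d(3) · Id(459/3) = 2 · 153 = 306
  d = 9: d(9) · Id(459/9) = 3 · 51 = 153
  d = 17: d(17) · Id(459/17) = 2 · 27 = 54
  d = 27: d(27) · Id(459/27) = 4 · 17 = 68
  d = 51: d(51) · Id(459/51) = 4 · 9 = 36
  d = 153: d(153) · Id(459/153) = 6 · 3 = 18
  d = 459: d(459) · Id(459/459) = 8 · 1 = 8
Summing: (d * Id)(459) = 459 + 306 + 153 + 54 + 68 + 36 + 18 + 8 = 1102.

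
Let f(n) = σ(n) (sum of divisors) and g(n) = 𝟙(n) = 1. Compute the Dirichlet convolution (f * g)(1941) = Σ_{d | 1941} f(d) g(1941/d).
(σ * 𝟙)(1941) = 3245

Divisors of 1941: [1, 3, 647, 1941]. For each d | 1941:
  d = 1: σ(1) · 𝟙(1941/1) = 1 · 1 = 1
  d = 3: σ(3) · 𝟙(1941/3) = 4 · 1 = 4
  d = 647: σ(647) · 𝟙(1941/647) = 648 · 1 = 648
  d = 1941: σ(1941) · 𝟙(1941/1941) = 2592 · 1 = 2592
Summing: (σ * 𝟙)(1941) = 1 + 4 + 648 + 2592 = 3245.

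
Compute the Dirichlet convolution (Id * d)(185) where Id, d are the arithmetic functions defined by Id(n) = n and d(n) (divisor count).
(Id * d)(185) = 273

Divisors of 185: [1, 5, 37, 185]. For each d | 185:
  d = 1: Id(1) · d(185/1) = 1 · 4 = 4
  d = 5: Id(5) · d(185/5) = 5 · 2 = 10
  d = 37: Id(37) · d(185/37) = 37 · 2 = 74
  d = 185: Id(185) · d(185/185) = 185 · 1 = 185
Summing: (Id * d)(185) = 4 + 10 + 74 + 185 = 273.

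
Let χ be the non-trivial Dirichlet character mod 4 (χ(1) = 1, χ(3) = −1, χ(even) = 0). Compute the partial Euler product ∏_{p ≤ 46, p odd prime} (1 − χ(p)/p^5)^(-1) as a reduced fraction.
∏ = 32740559305695385712389870979185370874149053476477367448414215/32866839245274949258617282425703153368289421339680491851218944

The odd primes p ≤ 46 are [3, 5, 7, 11, 13, 17, 19, 23, 29, 31, 37, 41, 43]. For each, χ(p) = 1 if p ≡ 1 mod 4, χ(p) = −1 if p ≡ 3 mod 4. Taking (1 − χ(p)/p^5)^(-1) = p^5/(p^5 − χ(p)): (1 − (-1)/3^5)^(-1) · (1 − (1)/5^5)^(-1) · (1 − (-1)/7^5)^(-1) · (1 − (-1)/11^5)^(-1) · (1 − (1)/13^5)^(-1) · (1 − (1)/17^5)^(-1) · (1 − (-1)/19^5)^(-1) · (1 − (-1)/23^5)^(-1) · (1 − (1)/29^5)^(-1) · (1 − (-1)/31^5)^(-1) · (1 − (1)/37^5)^(-1) · (1 − (1)/41^5)^(-1) · (1 − (-1)/43^5)^(-1) = 32740559305695385712389870979185370874149053476477367448414215/32866839245274949258617282425703153368289421339680491851218944.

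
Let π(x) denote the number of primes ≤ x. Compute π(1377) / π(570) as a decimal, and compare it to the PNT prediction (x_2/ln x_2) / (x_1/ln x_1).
π(1377)/π(570) = 220/104 ≈ 2.1154;  PNT prediction ≈ 2.1210.

π(570) = 104 and π(1377) = 220, so π(1377)/π(570) ≈ 2.1154. The PNT-predicted ratio is (1377/ln(1377)) / (570/ln(570)) ≈ 2.1210. The two agree to within a few percent, as expected.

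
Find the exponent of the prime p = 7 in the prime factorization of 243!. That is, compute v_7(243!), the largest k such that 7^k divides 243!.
v_7(243!) = 38

Legendre's formula: v_p(n!) = Σ_{k ≥ 1} ⌊n / p^k⌋. For p = 7, n = 243, the terms are:
  ⌊243/7^1⌋ = ⌊243/7⌋ = 34
  ⌊243/7^2⌋ = ⌊243/49⌋ = 4
(the next term ⌊243/7^3⌋ = 0, terminating the sum). Summing: v_7(243!) = 34 + 4 = 38.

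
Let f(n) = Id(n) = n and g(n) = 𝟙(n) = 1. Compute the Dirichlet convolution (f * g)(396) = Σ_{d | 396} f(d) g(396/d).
(Id * 𝟙)(396) = 1092

Divisors of 396: [1, 2, 3, 4, 6, 9, 11, 12, 18, 22, 33, 36, 44, 66, 99, 132, 198, 396]. For each d | 396:
  d = 1: Id(1) · 𝟙(396/1) = 1 · 1 = 1
  d = 2: Id(2) · 𝟙(396/2) = 2 · 1 = 2
  d = 3: Id(3) · 𝟙(396/3) = 3 · 1 = 3
  d = 4: Id(4) · 𝟙(396/4) = 4 · 1 = 4
  d = 6: Id(6) · 𝟙(396/6) = 6 · 1 = 6
  d = 9: Id(9) · 𝟙(396/9) = 9 · 1 = 9
  d = 11: Id(11) · 𝟙(396/11) = 11 · 1 = 11
  d = 12: Id(12) · 𝟙(396/12) = 12 · 1 = 12
  d = 18: Id(18) · 𝟙(396/18) = 18 · 1 = 18
  d = 22: Id(22) · 𝟙(396/22) = 22 · 1 = 22
  d = 33: Id(33) · 𝟙(396/33) = 33 · 1 = 33
  d = 36: Id(36) · 𝟙(396/36) = 36 · 1 = 36
  d = 44: Id(44) · 𝟙(396/44) = 44 · 1 = 44
  d = 66: Id(66) · 𝟙(396/66) = 66 · 1 = 66
  d = 99: Id(99) · 𝟙(396/99) = 99 · 1 = 99
  d = 132: Id(132) · 𝟙(396/132) = 132 · 1 = 132
  d = 198: Id(198) · 𝟙(396/198) = 198 · 1 = 198
  d = 396: Id(396) · 𝟙(396/396) = 396 · 1 = 396
Summing: (Id * 𝟙)(396) = 1 + 2 + 3 + 4 + 6 + 9 + 11 + 12 + 18 + 22 + 33 + 36 + 44 + 66 + 99 + 132 + 198 + 396 = 1092.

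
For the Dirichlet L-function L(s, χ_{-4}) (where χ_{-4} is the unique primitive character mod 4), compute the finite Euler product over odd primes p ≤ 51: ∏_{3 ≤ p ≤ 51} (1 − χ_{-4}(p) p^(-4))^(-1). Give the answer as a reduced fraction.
∏ = 424022009220093808147330044599350686845258380222853/428762185161728930691534489551822091105495385374720

The odd primes p ≤ 51 are [3, 5, 7, 11, 13, 17, 19, 23, 29, 31, 37, 41, 43, 47]. For each, χ(p) = 1 if p ≡ 1 mod 4, χ(p) = −1 if p ≡ 3 mod 4. Taking (1 − χ(p)/p^4)^(-1) = p^4/(p^4 − χ(p)): (1 − (-1)/3^4)^(-1) · (1 − (1)/5^4)^(-1) · (1 − (-1)/7^4)^(-1) · (1 − (-1)/11^4)^(-1) · (1 − (1)/13^4)^(-1) · (1 − (1)/17^4)^(-1) · (1 − (-1)/19^4)^(-1) · (1 − (-1)/23^4)^(-1) · (1 − (1)/29^4)^(-1) · (1 − (-1)/31^4)^(-1) · (1 − (1)/37^4)^(-1) · (1 − (1)/41^4)^(-1) · (1 − (-1)/43^4)^(-1) · (1 − (-1)/47^4)^(-1) = 424022009220093808147330044599350686845258380222853/428762185161728930691534489551822091105495385374720.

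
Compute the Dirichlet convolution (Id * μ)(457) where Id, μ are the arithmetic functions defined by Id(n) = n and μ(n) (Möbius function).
(Id * μ)(457) = 456

Divisors of 457: [1, 457]. For each d | 457:
  d = 1: Id(1) · μ(457/1) = 1 · -1 = -1
  d = 457: Id(457) · μ(457/457) = 457 · 1 = 457
Summing: (Id * μ)(457) = -1 + 457 = 456.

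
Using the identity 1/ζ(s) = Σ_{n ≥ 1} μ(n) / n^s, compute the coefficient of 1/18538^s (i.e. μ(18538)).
μ(18538) = 1

Factor n = 18538 = 2 · 13 · 23 · 31. μ(n) = 0 if any exponent ≥ 2 (not squarefree); otherwise μ(n) = (−1)^{ω(n)} where ω(n) is the number of distinct prime factors. Applying: μ(18538) = 1.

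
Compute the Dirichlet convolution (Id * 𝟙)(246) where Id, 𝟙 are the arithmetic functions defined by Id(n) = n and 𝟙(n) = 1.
(Id * 𝟙)(246) = 504

Divisors of 246: [1, 2, 3, 6, 41, 82, 123, 246]. For each d | 246:
  d = 1: Id(1) · 𝟙(246/1) = 1 · 1 = 1
  d = 2: Id(2) · 𝟙(246/2) = 2 · 1 = 2
  d = 3: Id(3) · 𝟙(246/3) = 3 · 1 = 3
  d = 6: Id(6) · 𝟙(246/6) = 6 · 1 = 6
  d = 41: Id(41) · 𝟙(246/41) = 41 · 1 = 41
  d = 82: Id(82) · 𝟙(246/82) = 82 · 1 = 82
  d = 123: Id(123) · 𝟙(246/123) = 123 · 1 = 123
  d = 246: Id(246) · 𝟙(246/246) = 246 · 1 = 246
Summing: (Id * 𝟙)(246) = 1 + 2 + 3 + 6 + 41 + 82 + 123 + 246 = 504.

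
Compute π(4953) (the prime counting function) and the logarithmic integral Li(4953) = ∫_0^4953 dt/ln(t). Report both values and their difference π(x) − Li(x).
π(4953) = 662;  Li(4953) ≈ 678.76;  π(x) − Li(x) ≈ -16.76.

Direct count of primes ≤ 4953 gives π(4953) = 662. Numerical evaluation of the logarithmic integral gives Li(4953) ≈ 678.76. The difference π(x) − Li(x) ≈ -16.76 is typically negative for small/moderate x (Li(x) overestimates), though Littlewood's theorem shows this sign changes infinitely often.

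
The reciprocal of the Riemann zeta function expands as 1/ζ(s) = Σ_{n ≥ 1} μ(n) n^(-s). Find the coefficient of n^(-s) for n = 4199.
μ(4199) = -1

Factor n = 4199 = 13 · 17 · 19. μ(n) = 0 if any exponent ≥ 2 (not squarefree); otherwise μ(n) = (−1)^{ω(n)} where ω(n) is the number of distinct prime factors. Applying: μ(4199) = -1.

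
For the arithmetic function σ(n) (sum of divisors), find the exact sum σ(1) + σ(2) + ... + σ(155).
Σ_{n ≤ 155} σ(n) = 19770

Compute σ(n) for each 1 ≤ n ≤ 155: σ(1) = 1, σ(2) = 3, σ(3) = 4, σ(4) = 7, σ(5) = 6, σ(6) = 12, σ(7) = 8, σ(8) = 15, σ(9) = 13, σ(10) = 18, σ(11) = 12, σ(12) = 28, σ(13) = 14, σ(14) = 24, σ(15) = 24, σ(16) = 31, σ(17) = 18, σ(18) = 39, σ(19) = 20, σ(20) = 42, σ(21) = 32, σ(22) = 36, σ(23) = 24, σ(24) = 60, σ(25) = 31, σ(26) = 42, σ(27) = 40, σ(28) = 56, σ(29) = 30, σ(30) = 72, σ(31) = 32, σ(32) = 63, σ(33) = 48, σ(34) = 54, σ(35) = 48, σ(36) = 91, σ(37) = 38, σ(38) = 60, σ(39) = 56, σ(40) = 90, σ(41) = 42, σ(42) = 96, σ(43) = 44, σ(44) = 84, σ(45) = 78, σ(46) = 72, σ(47) = 48, σ(48) = 124, σ(49) = 57, σ(50) = 93, σ(51) = 72, σ(52) = 98, σ(53) = 54, σ(54) = 120, σ(55) = 72, σ(56) = 120, σ(57) = 80, σ(58) = 90, σ(59) = 60, σ(60) = 168, σ(61) = 62, σ(62) = 96, σ(63) = 104, σ(64) = 127, σ(65) = 84, σ(66) = 144, σ(67) = 68, σ(68) = 126, σ(69) = 96, σ(70) = 144, σ(71) = 72, σ(72) = 195, σ(73) = 74, σ(74) = 114, σ(75) = 124, σ(76) = 140, σ(77) = 96, σ(78) = 168, σ(79) = 80, σ(80) = 186, σ(81) = 121, σ(82) = 126, σ(83) = 84, σ(84) = 224, σ(85) = 108, σ(86) = 132, σ(87) = 120, σ(88) = 180, σ(89) = 90, σ(90) = 234, σ(91) = 112, σ(92) = 168, σ(93) = 128, σ(94) = 144, σ(95) = 120, σ(96) = 252, σ(97) = 98, σ(98) = 171, σ(99) = 156, σ(100) = 217, σ(101) = 102, σ(102) = 216, σ(103) = 104, σ(104) = 210, σ(105) = 192, σ(106) = 162, σ(107) = 108, σ(108) = 280, σ(109) = 110, σ(110) = 216, σ(111) = 152, σ(112) = 248, σ(113) = 114, σ(114) = 240, σ(115) = 144, σ(116) = 210, σ(117) = 182, σ(118) = 180, σ(119) = 144, σ(120) = 360, σ(121) = 133, σ(122) = 186, σ(123) = 168, σ(124) = 224, σ(125) = 156, σ(126) = 312, σ(127) = 128, σ(128) = 255, σ(129) = 176, σ(130) = 252, σ(131) = 132, σ(132) = 336, σ(133) = 160, σ(134) = 204, σ(135) = 240, σ(136) = 270, σ(137) = 138, σ(138) = 288, σ(139) = 140, σ(140) = 336, σ(141) = 192, σ(142) = 216, σ(143) = 168, σ(144) = 403, σ(145) = 180, σ(146) = 222, σ(147) = 228, σ(148) = 266, σ(149) = 150, σ(150) = 372, σ(151) = 152, σ(152) = 300, σ(153) = 234, σ(154) = 288, σ(155) = 192. Summing all 155 values: 19770. (Average order: Σ_{n ≤ x} σ(n) ~ (π²/12) x². For x = 155, (π²/12)·155² ≈ 19759.77.)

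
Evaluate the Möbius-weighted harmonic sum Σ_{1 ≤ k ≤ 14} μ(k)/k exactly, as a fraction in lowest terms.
Σ μ(k)/k = -89/15015

Values of μ(k) for 1 ≤ k ≤ 14: μ(1) = 1, μ(2) = -1, μ(3) = -1, μ(5) = -1, μ(6) = 1, μ(7) = -1, μ(10) = 1, μ(11) = -1, μ(13) = -1, μ(14) = 1, with μ = 0 on non-squarefree integers. Summing μ(k)/k for k where μ(k) ≠ 0 gives -89/15015 ≈ -0.0059. (PNT ⟺ this sum → 0 as n → ∞.)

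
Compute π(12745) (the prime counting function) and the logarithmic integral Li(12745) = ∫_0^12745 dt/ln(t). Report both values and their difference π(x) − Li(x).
π(12745) = 1521;  Li(12745) ≈ 1540.16;  π(x) − Li(x) ≈ -19.16.

Direct count of primes ≤ 12745 gives π(12745) = 1521. Numerical evaluation of the logarithmic integral gives Li(12745) ≈ 1540.16. The difference π(x) − Li(x) ≈ -19.16 is typically negative for small/moderate x (Li(x) overestimates), though Littlewood's theorem shows this sign changes infinitely often.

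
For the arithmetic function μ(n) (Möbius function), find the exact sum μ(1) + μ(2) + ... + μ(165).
Σ_{n ≤ 165} μ(n) = -1

Compute μ(n) for each 1 ≤ n ≤ 165: μ(1) = 1, μ(2) = -1, μ(3) = -1, μ(4) = 0, μ(5) = -1, μ(6) = 1, μ(7) = -1, μ(8) = 0, μ(9) = 0, μ(10) = 1, μ(11) = -1, μ(12) = 0, μ(13) = -1, μ(14) = 1, μ(15) = 1, μ(16) = 0, μ(17) = -1, μ(18) = 0, μ(19) = -1, μ(20) = 0, μ(21) = 1, μ(22) = 1, μ(23) = -1, μ(24) = 0, μ(25) = 0, μ(26) = 1, μ(27) = 0, μ(28) = 0, μ(29) = -1, μ(30) = -1, μ(31) = -1, μ(32) = 0, μ(33) = 1, μ(34) = 1, μ(35) = 1, μ(36) = 0, μ(37) = -1, μ(38) = 1, μ(39) = 1, μ(40) = 0, μ(41) = -1, μ(42) = -1, μ(43) = -1, μ(44) = 0, μ(45) = 0, μ(46) = 1, μ(47) = -1, μ(48) = 0, μ(49) = 0, μ(50) = 0, μ(51) = 1, μ(52) = 0, μ(53) = -1, μ(54) = 0, μ(55) = 1, μ(56) = 0, μ(57) = 1, μ(58) = 1, μ(59) = -1, μ(60) = 0, μ(61) = -1, μ(62) = 1, μ(63) = 0, μ(64) = 0, μ(65) = 1, μ(66) = -1, μ(67) = -1, μ(68) = 0, μ(69) = 1, μ(70) = -1, μ(71) = -1, μ(72) = 0, μ(73) = -1, μ(74) = 1, μ(75) = 0, μ(76) = 0, μ(77) = 1, μ(78) = -1, μ(79) = -1, μ(80) = 0, μ(81) = 0, μ(82) = 1, μ(83) = -1, μ(84) = 0, μ(85) = 1, μ(86) = 1, μ(87) = 1, μ(88) = 0, μ(89) = -1, μ(90) = 0, μ(91) = 1, μ(92) = 0, μ(93) = 1, μ(94) = 1, μ(95) = 1, μ(96) = 0, μ(97) = -1, μ(98) = 0, μ(99) = 0, μ(100) = 0, μ(101) = -1, μ(102) = -1, μ(103) = -1, μ(104) = 0, μ(105) = -1, μ(106) = 1, μ(107) = -1, μ(108) = 0, μ(109) = -1, μ(110) = -1, μ(111) = 1, μ(112) = 0, μ(113) = -1, μ(114) = -1, μ(115) = 1, μ(116) = 0, μ(117) = 0, μ(118) = 1, μ(119) = 1, μ(120) = 0, μ(121) = 0, μ(122) = 1, μ(123) = 1, μ(124) = 0, μ(125) = 0, μ(126) = 0, μ(127) = -1, μ(128) = 0, μ(129) = 1, μ(130) = -1, μ(131) = -1, μ(132) = 0, μ(133) = 1, μ(134) = 1, μ(135) = 0, μ(136) = 0, μ(137) = -1, μ(138) = -1, μ(139) = -1, μ(140) = 0, μ(141) = 1, μ(142) = 1, μ(143) = 1, μ(144) = 0, μ(145) = 1, μ(146) = 1, μ(147) = 0, μ(148) = 0, μ(149) = -1, μ(150) = 0, μ(151) = -1, μ(152) = 0, μ(153) = 0, μ(154) = -1, μ(155) = 1, μ(156) = 0, μ(157) = -1, μ(158) = 1, μ(159) = 1, μ(160) = 0, μ(161) = 1, μ(162) = 0, μ(163) = -1, μ(164) = 0, μ(165) = -1. Summing all 165 values: -1. (Mertens function M(x) = Σ_{n ≤ x} μ(n); on average M(x) should be small (PNT ⟺ M(x) = o(x)).)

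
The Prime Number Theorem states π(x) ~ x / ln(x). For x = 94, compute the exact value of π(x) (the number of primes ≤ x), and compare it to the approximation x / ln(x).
π(94) = 24;  x/ln(x) ≈ 20.69;  relative error ≈ 13.79%.

Directly count primes up to 94: π(94) = 24. The PNT approximation gives 94/ln(94) ≈ 94/4.54329 ≈ 20.69. Relative error (π(x) − x/ln(x)) / π(x) ≈ 13.79%; the approximation is known to undercount slightly (Li(x) is a better estimate).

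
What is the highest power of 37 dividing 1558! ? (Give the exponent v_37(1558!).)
v_37(1558!) = 43

Legendre's formula: v_p(n!) = Σ_{k ≥ 1} ⌊n / p^k⌋. For p = 37, n = 1558, the terms are:
  ⌊1558/37^1⌋ = ⌊1558/37⌋ = 42
  ⌊1558/37^2⌋ = ⌊1558/1369⌋ = 1
(the next term ⌊1558/37^3⌋ = 0, terminating the sum). Summing: v_37(1558!) = 42 + 1 = 43.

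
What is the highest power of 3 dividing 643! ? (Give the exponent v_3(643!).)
v_3(643!) = 317

Legendre's formula: v_p(n!) = Σ_{k ≥ 1} ⌊n / p^k⌋. For p = 3, n = 643, the terms are:
  ⌊643/3^1⌋ = ⌊643/3⌋ = 214
  ⌊643/3^2⌋ = ⌊643/9⌋ = 71
  ⌊643/3^3⌋ = ⌊643/27⌋ = 23
  ⌊643/3^4⌋ = ⌊643/81⌋ = 7
  ⌊643/3^5⌋ = ⌊643/243⌋ = 2
(the next term ⌊643/3^6⌋ = 0, terminating the sum). Summing: v_3(643!) = 214 + 71 + 23 + 7 + 2 = 317.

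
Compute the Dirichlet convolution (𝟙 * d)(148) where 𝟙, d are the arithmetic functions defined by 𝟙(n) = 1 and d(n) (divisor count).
(𝟙 * d)(148) = 18

Divisors of 148: [1, 2, 4, 37, 74, 148]. For each d | 148:
  d = 1: 𝟙(1) · d(148/1) = 1 · 6 = 6
  d = 2: 𝟙(2) · d(148/2) = 1 · 4 = 4
  d = 4: 𝟙(4) · d(148/4) = 1 · 2 = 2
  d = 37: 𝟙(37) · d(148/37) = 1 · 3 = 3
  d = 74: 𝟙(74) · d(148/74) = 1 · 2 = 2
  d = 148: 𝟙(148) · d(148/148) = 1 · 1 = 1
Summing: (𝟙 * d)(148) = 6 + 4 + 2 + 3 + 2 + 1 = 18.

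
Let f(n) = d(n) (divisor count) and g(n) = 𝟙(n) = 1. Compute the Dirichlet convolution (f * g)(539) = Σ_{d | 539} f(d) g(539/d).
(d * 𝟙)(539) = 18

Divisors of 539: [1, 7, 11, 49, 77, 539]. For each d | 539:
  d = 1: d(1) · 𝟙(539/1) = 1 · 1 = 1
  d = 7: d(7) · 𝟙(539/7) = 2 · 1 = 2
  d = 11: d(11) · 𝟙(539/11) = 2 · 1 = 2
  d = 49: d(49) · 𝟙(539/49) = 3 · 1 = 3
  d = 77: d(77) · 𝟙(539/77) = 4 · 1 = 4
  d = 539: d(539) · 𝟙(539/539) = 6 · 1 = 6
Summing: (d * 𝟙)(539) = 1 + 2 + 2 + 3 + 4 + 6 = 18.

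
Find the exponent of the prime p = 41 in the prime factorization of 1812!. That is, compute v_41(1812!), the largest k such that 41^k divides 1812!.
v_41(1812!) = 45

Legendre's formula: v_p(n!) = Σ_{k ≥ 1} ⌊n / p^k⌋. For p = 41, n = 1812, the terms are:
  ⌊1812/41^1⌋ = ⌊1812/41⌋ = 44
  ⌊1812/41^2⌋ = ⌊1812/1681⌋ = 1
(the next term ⌊1812/41^3⌋ = 0, terminating the sum). Summing: v_41(1812!) = 44 + 1 = 45.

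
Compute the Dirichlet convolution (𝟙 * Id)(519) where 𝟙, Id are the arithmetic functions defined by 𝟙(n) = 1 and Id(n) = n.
(𝟙 * Id)(519) = 696

Divisors of 519: [1, 3, 173, 519]. For each d | 519:
  d = 1: 𝟙(1) · Id(519/1) = 1 · 519 = 519
  d = 3: 𝟙(3) · Id(519/3) = 1 · 173 = 173
  d = 173: 𝟙(173) · Id(519/173) = 1 · 3 = 3
  d = 519: 𝟙(519) · Id(519/519) = 1 · 1 = 1
Summing: (𝟙 * Id)(519) = 519 + 173 + 3 + 1 = 696.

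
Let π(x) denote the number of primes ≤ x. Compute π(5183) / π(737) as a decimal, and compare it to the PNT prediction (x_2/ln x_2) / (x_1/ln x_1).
π(5183)/π(737) = 690/130 ≈ 5.3077;  PNT prediction ≈ 5.4288.

π(737) = 130 and π(5183) = 690, so π(5183)/π(737) ≈ 5.3077. The PNT-predicted ratio is (5183/ln(5183)) / (737/ln(737)) ≈ 5.4288. The two agree to within a few percent, as expected.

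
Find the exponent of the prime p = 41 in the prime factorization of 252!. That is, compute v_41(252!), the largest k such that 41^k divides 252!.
v_41(252!) = 6

Legendre's formula: v_p(n!) = Σ_{k ≥ 1} ⌊n / p^k⌋. For p = 41, n = 252, the terms are:
  ⌊252/41^1⌋ = ⌊252/41⌋ = 6
(the next term ⌊252/41^2⌋ = 0, terminating the sum). Summing: v_41(252!) = 6 = 6.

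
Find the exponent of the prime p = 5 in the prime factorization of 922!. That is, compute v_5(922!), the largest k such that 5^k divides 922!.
v_5(922!) = 228

Legendre's formula: v_p(n!) = Σ_{k ≥ 1} ⌊n / p^k⌋. For p = 5, n = 922, the terms are:
  ⌊922/5^1⌋ = ⌊922/5⌋ = 184
  ⌊922/5^2⌋ = ⌊922/25⌋ = 36
  ⌊922/5^3⌋ = ⌊922/125⌋ = 7
  ⌊922/5^4⌋ = ⌊922/625⌋ = 1
(the next term ⌊922/5^5⌋ = 0, terminating the sum). Summing: v_5(922!) = 184 + 36 + 7 + 1 = 228.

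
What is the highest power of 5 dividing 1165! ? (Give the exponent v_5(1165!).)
v_5(1165!) = 289

Legendre's formula: v_p(n!) = Σ_{k ≥ 1} ⌊n / p^k⌋. For p = 5, n = 1165, the terms are:
  ⌊1165/5^1⌋ = ⌊1165/5⌋ = 233
  ⌊1165/5^2⌋ = ⌊1165/25⌋ = 46
  ⌊1165/5^3⌋ = ⌊1165/125⌋ = 9
  ⌊1165/5^4⌋ = ⌊1165/625⌋ = 1
(the next term ⌊1165/5^5⌋ = 0, terminating the sum). Summing: v_5(1165!) = 233 + 46 + 9 + 1 = 289.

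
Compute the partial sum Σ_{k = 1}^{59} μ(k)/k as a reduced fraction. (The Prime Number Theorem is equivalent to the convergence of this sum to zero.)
Σ μ(k)/k = 15620172904808488514/961380175077106319535

Values of μ(k) for 1 ≤ k ≤ 59: μ(1) = 1, μ(2) = -1, μ(3) = -1, μ(5) = -1, μ(6) = 1, μ(7) = -1, μ(10) = 1, μ(11) = -1, μ(13) = -1, μ(14) = 1, μ(15) = 1, μ(17) = -1, μ(19) = -1, μ(21) = 1, μ(22) = 1, μ(23) = -1, μ(26) = 1, μ(29) = -1, μ(30) = -1, μ(31) = -1, μ(33) = 1, μ(34) = 1, μ(35) = 1, μ(37) = -1, μ(38) = 1, μ(39) = 1, μ(41) = -1, μ(42) = -1, μ(43) = -1, μ(46) = 1, μ(47) = -1, μ(51) = 1, μ(53) = -1, μ(55) = 1, μ(57) = 1, μ(58) = 1, μ(59) = -1, with μ = 0 on non-squarefree integers. Summing μ(k)/k for k where μ(k) ≠ 0 gives 15620172904808488514/961380175077106319535 ≈ 0.0162. (PNT ⟺ this sum → 0 as n → ∞.)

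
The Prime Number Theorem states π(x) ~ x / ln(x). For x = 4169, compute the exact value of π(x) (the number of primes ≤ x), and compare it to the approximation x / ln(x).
π(4169) = 573;  x/ln(x) ≈ 500.15;  relative error ≈ 12.71%.

Directly count primes up to 4169: π(4169) = 573. The PNT approximation gives 4169/ln(4169) ≈ 4169/8.33543 ≈ 500.15. Relative error (π(x) − x/ln(x)) / π(x) ≈ 12.71%; the approximation is known to undercount slightly (Li(x) is a better estimate).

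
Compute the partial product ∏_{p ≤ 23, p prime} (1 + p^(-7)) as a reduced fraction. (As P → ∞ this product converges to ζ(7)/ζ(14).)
∏ = 1213055423679013780431254747580653474818754487990016/1203084832226034935165248483197620256588271403484375

The primes p ≤ 23 are [2, 3, 5, 7, 11, 13, 17, 19, 23]. For each, (1 + 1/p^7) = (p^7 + 1)/p^7. Multiplying these fractions over p ∈ [2, 3, 5, 7, 11, 13, 17, 19, 23] gives 1213055423679013780431254747580653474818754487990016/1203084832226034935165248483197620256588271403484375. (In the limit P → ∞ this tends to ζ(7)/ζ(14).)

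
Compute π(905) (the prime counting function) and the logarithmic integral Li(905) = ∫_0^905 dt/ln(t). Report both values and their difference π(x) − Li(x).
π(905) = 154;  Li(905) ≈ 163.76;  π(x) − Li(x) ≈ -9.76.

Direct count of primes ≤ 905 gives π(905) = 154. Numerical evaluation of the logarithmic integral gives Li(905) ≈ 163.76. The difference π(x) − Li(x) ≈ -9.76 is typically negative for small/moderate x (Li(x) overestimates), though Littlewood's theorem shows this sign changes infinitely often.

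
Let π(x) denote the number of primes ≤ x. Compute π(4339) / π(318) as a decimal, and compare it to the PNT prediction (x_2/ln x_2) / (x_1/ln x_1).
π(4339)/π(318) = 593/66 ≈ 8.9848;  PNT prediction ≈ 9.3872.

π(318) = 66 and π(4339) = 593, so π(4339)/π(318) ≈ 8.9848. The PNT-predicted ratio is (4339/ln(4339)) / (318/ln(318)) ≈ 9.3872. The two agree to within a few percent, as expected.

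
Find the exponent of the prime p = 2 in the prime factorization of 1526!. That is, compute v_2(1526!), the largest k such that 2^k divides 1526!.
v_2(1526!) = 1518

Legendre's formula: v_p(n!) = Σ_{k ≥ 1} ⌊n / p^k⌋. For p = 2, n = 1526, the terms are:
  ⌊1526/2^1⌋ = ⌊1526/2⌋ = 763
  ⌊1526/2^2⌋ = ⌊1526/4⌋ = 381
  ⌊1526/2^3⌋ = ⌊1526/8⌋ = 190
  ⌊1526/2^4⌋ = ⌊1526/16⌋ = 95
  ⌊1526/2^5⌋ = ⌊1526/32⌋ = 47
  ⌊1526/2^6⌋ = ⌊1526/64⌋ = 23
  ⌊1526/2^7⌋ = ⌊1526/128⌋ = 11
  ⌊1526/2^8⌋ = ⌊1526/256⌋ = 5
  ⌊1526/2^9⌋ = ⌊1526/512⌋ = 2
  ⌊1526/2^10⌋ = ⌊1526/1024⌋ = 1
(the next term ⌊1526/2^11⌋ = 0, terminating the sum). Summing: v_2(1526!) = 763 + 381 + 190 + 95 + 47 + 23 + 11 + 5 + 2 + 1 = 1518.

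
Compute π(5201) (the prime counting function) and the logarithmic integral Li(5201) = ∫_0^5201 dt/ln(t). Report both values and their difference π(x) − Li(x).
π(5201) = 692;  Li(5201) ≈ 707.83;  π(x) − Li(x) ≈ -15.83.

Direct count of primes ≤ 5201 gives π(5201) = 692. Numerical evaluation of the logarithmic integral gives Li(5201) ≈ 707.83. The difference π(x) − Li(x) ≈ -15.83 is typically negative for small/moderate x (Li(x) overestimates), though Littlewood's theorem shows this sign changes infinitely often.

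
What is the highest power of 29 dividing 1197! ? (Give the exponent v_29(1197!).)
v_29(1197!) = 42

Legendre's formula: v_p(n!) = Σ_{k ≥ 1} ⌊n / p^k⌋. For p = 29, n = 1197, the terms are:
  ⌊1197/29^1⌋ = ⌊1197/29⌋ = 41
  ⌊1197/29^2⌋ = ⌊1197/841⌋ = 1
(the next term ⌊1197/29^3⌋ = 0, terminating the sum). Summing: v_29(1197!) = 41 + 1 = 42.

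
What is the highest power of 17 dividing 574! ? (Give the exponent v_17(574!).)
v_17(574!) = 34

Legendre's formula: v_p(n!) = Σ_{k ≥ 1} ⌊n / p^k⌋. For p = 17, n = 574, the terms are:
  ⌊574/17^1⌋ = ⌊574/17⌋ = 33
  ⌊574/17^2⌋ = ⌊574/289⌋ = 1
(the next term ⌊574/17^3⌋ = 0, terminating the sum). Summing: v_17(574!) = 33 + 1 = 34.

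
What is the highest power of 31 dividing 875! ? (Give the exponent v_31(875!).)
v_31(875!) = 28

Legendre's formula: v_p(n!) = Σ_{k ≥ 1} ⌊n / p^k⌋. For p = 31, n = 875, the terms are:
  ⌊875/31^1⌋ = ⌊875/31⌋ = 28
(the next term ⌊875/31^2⌋ = 0, terminating the sum). Summing: v_31(875!) = 28 = 28.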